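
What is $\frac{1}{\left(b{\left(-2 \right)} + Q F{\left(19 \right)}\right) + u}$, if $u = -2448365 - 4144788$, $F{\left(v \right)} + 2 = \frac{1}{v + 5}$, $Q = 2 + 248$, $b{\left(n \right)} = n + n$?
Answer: $- \frac{12}{79123759} \approx -1.5166 \cdot 10^{-7}$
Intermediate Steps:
$b{\left(n \right)} = 2 n$
$Q = 250$
$F{\left(v \right)} = -2 + \frac{1}{5 + v}$ ($F{\left(v \right)} = -2 + \frac{1}{v + 5} = -2 + \frac{1}{5 + v}$)
$u = -6593153$
$\frac{1}{\left(b{\left(-2 \right)} + Q F{\left(19 \right)}\right) + u} = \frac{1}{\left(2 \left(-2\right) + 250 \frac{-9 - 38}{5 + 19}\right) - 6593153} = \frac{1}{\left(-4 + 250 \frac{-9 - 38}{24}\right) - 6593153} = \frac{1}{\left(-4 + 250 \cdot \frac{1}{24} \left(-47\right)\right) - 6593153} = \frac{1}{\left(-4 + 250 \left(- \frac{47}{24}\right)\right) - 6593153} = \frac{1}{\left(-4 - \frac{5875}{12}\right) - 6593153} = \frac{1}{- \frac{5923}{12} - 6593153} = \frac{1}{- \frac{79123759}{12}} = - \frac{12}{79123759}$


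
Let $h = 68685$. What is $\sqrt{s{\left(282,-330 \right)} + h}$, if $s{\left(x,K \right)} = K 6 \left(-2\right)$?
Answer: $\sqrt{72645} \approx 269.53$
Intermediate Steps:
$s{\left(x,K \right)} = - 12 K$ ($s{\left(x,K \right)} = 6 K \left(-2\right) = - 12 K$)
$\sqrt{s{\left(282,-330 \right)} + h} = \sqrt{\left(-12\right) \left(-330\right) + 68685} = \sqrt{3960 + 68685} = \sqrt{72645}$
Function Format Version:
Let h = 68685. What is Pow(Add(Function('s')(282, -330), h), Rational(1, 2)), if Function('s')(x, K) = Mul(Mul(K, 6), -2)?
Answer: Pow(72645, Rational(1, 2)) ≈ 269.53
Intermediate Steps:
Function('s')(x, K) = Mul(-12, K) (Function('s')(x, K) = Mul(Mul(6, K), -2) = Mul(-12, K))
Pow(Add(Function('s')(282, -330), h), Rational(1, 2)) = Pow(Add(Mul(-12, -330), 68685), Rational(1, 2)) = Pow(Add(3960, 68685), Rational(1, 2)) = Pow(72645, Rational(1, 2))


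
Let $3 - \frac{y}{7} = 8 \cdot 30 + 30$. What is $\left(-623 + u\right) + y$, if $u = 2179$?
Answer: $-313$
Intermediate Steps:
$y = -1869$ ($y = 21 - 7 \left(8 \cdot 30 + 30\right) = 21 - 7 \left(240 + 30\right) = 21 - 1890 = -1869$)
$\left(-623 + u\right) + y = \left(-623 + 2179\right) - 1869 = 1556 - 1869 = -313$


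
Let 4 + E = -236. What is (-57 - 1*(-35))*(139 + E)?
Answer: 2222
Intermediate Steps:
E = -240 (E = -4 - 236 = -240)
(-57 - 1*(-35))*(139 + E) = (-57 - 1*(-35))*(139 - 240) = (-57 + 35)*(-101) = -22*(-101) = 2222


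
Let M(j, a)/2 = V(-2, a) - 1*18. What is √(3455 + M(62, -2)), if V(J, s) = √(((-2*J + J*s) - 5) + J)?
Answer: √3421 ≈ 58.489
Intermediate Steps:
V(J, s) = √(-5 - J + J*s) (V(J, s) = √((-5 - 2*J + J*s) + J) = √(-5 - J + J*s))
M(j, a) = -36 + 2*√(-3 - 2*a) (M(j, a) = 2*(√(-5 - 1*(-2) - 2*a) - 1*18) = 2*(√(-5 + 2 - 2*a) - 18) = 2*(√(-3 - 2*a) - 18) = 2*(-18 + √(-3 - 2*a)) = -36 + 2*√(-3 - 2*a))
√(3455 + M(62, -2)) = √(3455 + (-36 + 2*√(-3 - 2*(-2)))) = √(3455 + (-36 + 2*√(-3 + 4))) = √(3455 + (-36 + 2*√1)) = √(3455 + (-36 + 2*1)) = √(3455 + (-36 + 2)) = √(3455 - 34) = √3421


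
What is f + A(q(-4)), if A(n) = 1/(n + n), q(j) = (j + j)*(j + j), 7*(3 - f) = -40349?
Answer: 5167367/896 ≈ 5767.1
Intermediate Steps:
f = 40370/7 (f = 3 - ⅐*(-40349) = 3 + 40349/7 = 40370/7 ≈ 5767.1)
q(j) = 4*j² (q(j) = (2*j)*(2*j) = 4*j²)
A(n) = 1/(2*n)
f + A(q(-4)) = 40370/7 + 1/(2*((4*(-4)²))) = 40370/7 + 1/(2*((4*16))) = 40370/7 + (½)/64 = 40370/7 + (½)*(1/64) = 40370/7 + 1/128 = 5167367/896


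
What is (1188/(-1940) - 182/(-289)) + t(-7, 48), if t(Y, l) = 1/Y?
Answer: -123106/981155 ≈ -0.12547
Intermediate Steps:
(1188/(-1940) - 182/(-289)) + t(-7, 48) = (1188/(-1940) - 182/(-289)) + 1/(-7) = (1188*(-1/1940) - 182*(-1/289)) - ⅐ = (-297/485 + 182/289) - ⅐ = 2437/140165 - ⅐ = -123106/981155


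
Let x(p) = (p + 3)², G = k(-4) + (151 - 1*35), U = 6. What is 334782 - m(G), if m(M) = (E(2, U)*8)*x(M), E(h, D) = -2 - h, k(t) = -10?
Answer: 714974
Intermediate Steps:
G = 106 (G = -10 + (151 - 1*35) = -10 + (151 - 35) = -10 + 116 = 106)
x(p) = (3 + p)²
m(M) = -32*(3 + M)² (m(M) = ((-2 - 1*2)*8)*(3 + M)² = ((-2 - 2)*8)*(3 + M)² = (-4*8)*(3 + M)² = -32*(3 + M)²)
334782 - m(G) = 334782 - (-32)*(3 + 106)² = 334782 - (-32)*109² = 334782 - (-32)*11881 = 334782 - 1*(-380192) = 334782 + 380192 = 714974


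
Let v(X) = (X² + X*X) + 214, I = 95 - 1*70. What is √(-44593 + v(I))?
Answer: I*√43129 ≈ 207.68*I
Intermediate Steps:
I = 25 (I = 95 - 70 = 25)
v(X) = 214 + 2*X² (v(X) = (X² + X²) + 214 = 2*X² + 214 = 214 + 2*X²)
√(-44593 + v(I)) = √(-44593 + (214 + 2*25²)) = √(-44593 + (214 + 2*625)) = √(-44593 + (214 + 1250)) = √(-44593 + 1464) = √(-43129) = I*√43129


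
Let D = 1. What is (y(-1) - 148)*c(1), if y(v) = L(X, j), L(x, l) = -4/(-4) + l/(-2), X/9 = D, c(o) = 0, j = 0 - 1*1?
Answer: 0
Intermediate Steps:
j = -1 (j = 0 - 1 = -1)
X = 9 (X = 9*1 = 9)
L(x, l) = 1 - l/2 (L(x, l) = -4*(-1/4) + l*(-1/2) = 1 - l/2)
y(v) = 3/2 (y(v) = 1 - 1/2*(-1) = 1 + 1/2 = 3/2)
(y(-1) - 148)*c(1) = (3/2 - 148)*0 = -293/2*0 = 0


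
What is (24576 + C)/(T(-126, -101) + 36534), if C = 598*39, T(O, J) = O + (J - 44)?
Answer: 47898/36263 ≈ 1.3209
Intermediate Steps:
T(O, J) = -44 + J + O (T(O, J) = O + (-44 + J) = -44 + J + O)
C = 23322
(24576 + C)/(T(-126, -101) + 36534) = (24576 + 23322)/((-44 - 101 - 126) + 36534) = 47898/(-271 + 36534) = 47898/36263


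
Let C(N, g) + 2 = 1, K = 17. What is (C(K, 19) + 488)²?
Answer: 237169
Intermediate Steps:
C(N, g) = -1 (C(N, g) = -2 + 1 = -1)
(C(K, 19) + 488)² = (-1 + 488)² = 487² = 237169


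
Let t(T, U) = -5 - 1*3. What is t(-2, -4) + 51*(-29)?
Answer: -1487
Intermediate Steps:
t(T, U) = -8 (t(T, U) = -5 - 3 = -8)
t(-2, -4) + 51*(-29) = -8 + 51*(-29) = -8 - 1479 = -1487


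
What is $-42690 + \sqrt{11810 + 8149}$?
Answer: $-42690 + \sqrt{19959} \approx -42549.0$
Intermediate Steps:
$-42690 + \sqrt{11810 + 8149} = -42690 + \sqrt{19959}$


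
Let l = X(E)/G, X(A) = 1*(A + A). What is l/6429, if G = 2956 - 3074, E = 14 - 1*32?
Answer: 6/126437 ≈ 4.7454e-5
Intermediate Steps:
E = -18 (E = 14 - 32 = -18)
G = -118
X(A) = 2*A (X(A) = 1*(2*A) = 2*A)
l = 18/59 (l = (2*(-18))/(-118) = -36*(-1/118) = 18/59 ≈ 0.30508)
l/6429 = (18/59)/6429 = (18/59)*(1/6429) = 6/126437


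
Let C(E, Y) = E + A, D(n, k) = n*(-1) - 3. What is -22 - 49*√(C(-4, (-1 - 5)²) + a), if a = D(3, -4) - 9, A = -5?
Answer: -22 - 98*I*√6 ≈ -22.0 - 240.05*I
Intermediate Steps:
D(n, k) = -3 - n (D(n, k) = -n - 3 = -3 - n)
C(E, Y) = -5 + E (C(E, Y) = E - 5 = -5 + E)
a = -15 (a = (-3 - 1*3) - 9 = (-3 - 3) - 9 = -6 - 9 = -15)
-22 - 49*√(C(-4, (-1 - 5)²) + a) = -22 - 49*√((-5 - 4) - 15) = -22 - 49*√(-9 - 15) = -22 - 98*I*√6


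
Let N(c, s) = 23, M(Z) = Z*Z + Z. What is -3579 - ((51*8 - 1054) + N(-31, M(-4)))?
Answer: -2956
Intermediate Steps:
M(Z) = Z + Z² (M(Z) = Z² + Z = Z + Z²)
-3579 - ((51*8 - 1054) + N(-31, M(-4))) = -3579 - ((51*8 - 1054) + 23) = -3579 - ((408 - 1054) + 23) = -3579 - (-646 + 23) = -3579 - 1*(-623) = -3579 + 623 = -2956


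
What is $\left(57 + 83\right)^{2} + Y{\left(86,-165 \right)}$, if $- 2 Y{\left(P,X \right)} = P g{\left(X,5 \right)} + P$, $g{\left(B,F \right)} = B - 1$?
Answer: $26695$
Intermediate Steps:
$g{\left(B,F \right)} = -1 + B$
$Y{\left(P,X \right)} = - \frac{P}{2} - \frac{P \left(-1 + X\right)}{2}$ ($Y{\left(P,X \right)} = - \frac{P \left(-1 + X\right) + P}{2} = - \frac{P + P \left(-1 + X\right)}{2} = - \frac{P}{2} - \frac{P \left(-1 + X\right)}{2}$)
$\left(57 + 83\right)^{2} + Y{\left(86,-165 \right)} = \left(57 + 83\right)^{2} - 43 \left(-165\right) = 140^{2} + 7095 = 19600 + 7095 = 26695$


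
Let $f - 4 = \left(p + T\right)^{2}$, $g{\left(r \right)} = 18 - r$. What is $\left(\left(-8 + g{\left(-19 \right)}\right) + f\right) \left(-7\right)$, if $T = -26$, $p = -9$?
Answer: $-8806$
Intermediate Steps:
$f = 1229$ ($f = 4 + \left(-9 - 26\right)^{2} = 4 + \left(-35\right)^{2} = 4 + 1225 = 1229$)
$\left(\left(-8 + g{\left(-19 \right)}\right) + f\right) \left(-7\right) = \left(\left(-8 + \left(18 - -19\right)\right) + 1229\right) \left(-7\right) = \left(\left(-8 + \left(18 + 19\right)\right) + 1229\right) \left(-7\right) = \left(\left(-8 + 37\right) + 1229\right) \left(-7\right) = \left(29 + 1229\right) \left(-7\right) = 1258 \left(-7\right) = -8806$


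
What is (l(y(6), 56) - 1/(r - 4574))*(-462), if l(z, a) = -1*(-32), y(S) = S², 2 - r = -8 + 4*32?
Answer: -11561165/782 ≈ -14784.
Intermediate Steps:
r = -118 (r = 2 - (-8 + 4*32) = 2 - (-8 + 128) = 2 - 1*120 = 2 - 120 = -118)
l(z, a) = 32
(l(y(6), 56) - 1/(r - 4574))*(-462) = (32 - 1/(-118 - 4574))*(-462) = (32 - 1/(-4692))*(-462) = (32 - 1*(-1/4692))*(-462) = (32 + 1/4692)*(-462) = (150145/4692)*(-462) = -11561165/782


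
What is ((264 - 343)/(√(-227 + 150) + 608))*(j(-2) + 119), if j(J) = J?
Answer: -1873248/123247 + 3081*I*√77/123247 ≈ -15.199 + 0.21936*I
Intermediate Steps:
((264 - 343)/(√(-227 + 150) + 608))*(j(-2) + 119) = ((264 - 343)/(√(-227 + 150) + 608))*(-2 + 119) = -79/(√(-77) + 608)*117 = -79/(I*√77 + 608)*117 = -79/(608 + I*√77)*117 = -9243/(608 + I*√77)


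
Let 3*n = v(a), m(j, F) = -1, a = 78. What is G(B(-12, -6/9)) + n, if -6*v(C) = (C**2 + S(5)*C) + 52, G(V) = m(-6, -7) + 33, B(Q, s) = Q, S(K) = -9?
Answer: -2429/9 ≈ -269.89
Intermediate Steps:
G(V) = 32 (G(V) = -1 + 33 = 32)
v(C) = -26/3 - C**2/6 + 3*C/2 (v(C) = -((C**2 - 9*C) + 52)/6 = -(52 + C**2 - 9*C)/6 = -26/3 - C**2/6 + 3*C/2)
n = -2717/9 (n = (-26/3 - 1/6*78**2 + (3/2)*78)/3 = (-26/3 - 1/6*6084 + 117)/3 = (-26/3 - 1014 + 117)/3 = (1/3)*(-2717/3) = -2717/9 ≈ -301.89)
G(B(-12, -6/9)) + n = 32 - 2717/9 = -2429/9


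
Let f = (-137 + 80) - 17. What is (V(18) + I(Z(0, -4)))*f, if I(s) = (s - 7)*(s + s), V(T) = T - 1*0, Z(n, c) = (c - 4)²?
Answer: -541236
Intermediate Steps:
Z(n, c) = (-4 + c)²
V(T) = T (V(T) = T + 0 = T)
I(s) = 2*s*(-7 + s) (I(s) = (-7 + s)*(2*s) = 2*s*(-7 + s))
f = -74 (f = -57 - 17 = -74)
(V(18) + I(Z(0, -4)))*f = (18 + 2*(-4 - 4)²*(-7 + (-4 - 4)²))*(-74) = (18 + 2*(-8)²*(-7 + (-8)²))*(-74) = (18 + 2*64*(-7 + 64))*(-74) = (18 + 2*64*57)*(-74) = (18 + 7296)*(-74) = 7314*(-74) = -541236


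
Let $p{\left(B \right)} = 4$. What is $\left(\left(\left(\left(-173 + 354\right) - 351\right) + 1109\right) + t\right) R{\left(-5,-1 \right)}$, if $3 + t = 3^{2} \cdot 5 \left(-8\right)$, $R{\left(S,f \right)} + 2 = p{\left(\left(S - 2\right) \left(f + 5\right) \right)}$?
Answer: $1152$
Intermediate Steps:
$R{\left(S,f \right)} = 2$ ($R{\left(S,f \right)} = -2 + 4 = 2$)
$t = -363$ ($t = -3 + 3^{2} \cdot 5 \left(-8\right) = -3 + 9 \cdot 5 \left(-8\right) = -3 + 45 \left(-8\right) = -3 - 360 = -363$)
$\left(\left(\left(\left(-173 + 354\right) - 351\right) + 1109\right) + t\right) R{\left(-5,-1 \right)} = \left(\left(\left(\left(-173 + 354\right) - 351\right) + 1109\right) - 363\right) 2 = \left(\left(\left(181 - 351\right) + 1109\right) - 363\right) 2 = \left(\left(-170 + 1109\right) - 363\right) 2 = \left(939 - 363\right) 2 = 576 \cdot 2 = 1152$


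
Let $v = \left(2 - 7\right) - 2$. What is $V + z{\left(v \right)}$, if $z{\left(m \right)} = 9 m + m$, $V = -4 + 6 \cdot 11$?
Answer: $-8$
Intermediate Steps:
$V = 62$ ($V = -4 + 66 = 62$)
$v = -7$ ($v = -5 - 2 = -7$)
$z{\left(m \right)} = 10 m$
$V + z{\left(v \right)} = 62 + 10 \left(-7\right) = 62 - 70 = -8$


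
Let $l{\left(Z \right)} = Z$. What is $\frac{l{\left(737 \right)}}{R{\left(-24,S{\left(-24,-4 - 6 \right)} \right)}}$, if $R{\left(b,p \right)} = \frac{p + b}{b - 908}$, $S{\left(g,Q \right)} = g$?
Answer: $\frac{171721}{12} \approx 14310.0$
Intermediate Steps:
$R{\left(b,p \right)} = \frac{b + p}{-908 + b}$
$\frac{l{\left(737 \right)}}{R{\left(-24,S{\left(-24,-4 - 6 \right)} \right)}} = \frac{737}{\frac{1}{-908 - 24} \left(-24 - 24\right)} = \frac{737}{\frac{1}{-932} \left(-48\right)} = \frac{737}{\left(- \frac{1}{932}\right) \left(-48\right)} = \frac{737}{\frac{12}{233}} = 737 \cdot \frac{233}{12} = \frac{171721}{12}$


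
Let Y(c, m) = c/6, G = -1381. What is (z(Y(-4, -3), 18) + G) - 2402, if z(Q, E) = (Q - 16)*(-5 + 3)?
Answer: -11249/3 ≈ -3749.7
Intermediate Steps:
Y(c, m) = c/6 (Y(c, m) = c*(⅙) = c/6)
z(Q, E) = 32 - 2*Q (z(Q, E) = (-16 + Q)*(-2) = 32 - 2*Q)
(z(Y(-4, -3), 18) + G) - 2402 = ((32 - (-4)/3) - 1381) - 2402 = ((32 - 2*(-⅔)) - 1381) - 2402 = ((32 + 4/3) - 1381) - 2402 = (100/3 - 1381) - 2402 = -4043/3 - 2402 = -11249/3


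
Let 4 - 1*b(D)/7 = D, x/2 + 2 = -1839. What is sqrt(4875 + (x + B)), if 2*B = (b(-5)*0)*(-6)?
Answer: sqrt(1193) ≈ 34.540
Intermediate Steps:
x = -3682 (x = -4 + 2*(-1839) = -4 - 3678 = -3682)
b(D) = 28 - 7*D
B = 0 (B = (((28 - 7*(-5))*0)*(-6))/2 = (((28 + 35)*0)*(-6))/2 = ((63*0)*(-6))/2 = (0*(-6))/2 = (1/2)*0 = 0)
sqrt(4875 + (x + B)) = sqrt(4875 + (-3682 + 0)) = sqrt(4875 - 3682) = sqrt(1193)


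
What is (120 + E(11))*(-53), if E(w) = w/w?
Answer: -6413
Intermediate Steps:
E(w) = 1
(120 + E(11))*(-53) = (120 + 1)*(-53) = 121*(-53) = -6413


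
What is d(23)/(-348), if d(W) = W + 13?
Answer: -3/29 ≈ -0.10345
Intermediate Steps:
d(W) = 13 + W
d(23)/(-348) = (13 + 23)/(-348) = 36*(-1/348) = -3/29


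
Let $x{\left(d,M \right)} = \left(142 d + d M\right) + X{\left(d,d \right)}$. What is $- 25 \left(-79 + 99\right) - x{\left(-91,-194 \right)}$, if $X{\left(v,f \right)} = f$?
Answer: $-5141$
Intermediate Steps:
$x{\left(d,M \right)} = 143 d + M d$ ($x{\left(d,M \right)} = \left(142 d + d M\right) + d = \left(142 d + M d\right) + d = 143 d + M d$)
$- 25 \left(-79 + 99\right) - x{\left(-91,-194 \right)} = - 25 \left(-79 + 99\right) - - 91 \left(143 - 194\right) = \left(-25\right) 20 - \left(-91\right) \left(-51\right) = -500 - 4641 = -5141$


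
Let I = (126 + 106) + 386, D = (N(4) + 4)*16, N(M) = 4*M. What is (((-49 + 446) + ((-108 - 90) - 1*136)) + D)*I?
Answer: 236694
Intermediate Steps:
D = 320 (D = (4*4 + 4)*16 = (16 + 4)*16 = 20*16 = 320)
I = 618 (I = 232 + 386 = 618)
(((-49 + 446) + ((-108 - 90) - 1*136)) + D)*I = (((-49 + 446) + ((-108 - 90) - 1*136)) + 320)*618 = ((397 + (-198 - 136)) + 320)*618 = ((397 - 334) + 320)*618 = (63 + 320)*618 = 383*618 = 236694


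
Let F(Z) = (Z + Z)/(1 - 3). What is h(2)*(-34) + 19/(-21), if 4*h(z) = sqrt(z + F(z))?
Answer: -19/21 ≈ -0.90476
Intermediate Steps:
F(Z) = -Z (F(Z) = (2*Z)/(-2) = (2*Z)*(-1/2) = -Z)
h(z) = 0 (h(z) = sqrt(z - z)/4 = sqrt(0)/4 = (1/4)*0 = 0)
h(2)*(-34) + 19/(-21) = 0*(-34) + 19/(-21) = 0 + 19*(-1/21) = 0 - 19/21 = -19/21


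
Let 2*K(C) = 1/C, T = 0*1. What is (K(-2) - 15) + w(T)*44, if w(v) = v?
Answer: -61/4 ≈ -15.250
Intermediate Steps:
T = 0
K(C) = 1/(2*C)
(K(-2) - 15) + w(T)*44 = ((1/2)/(-2) - 15) + 0*44 = ((1/2)*(-1/2) - 15) + 0 = (-1/4 - 15) + 0 = -61/4 + 0 = -61/4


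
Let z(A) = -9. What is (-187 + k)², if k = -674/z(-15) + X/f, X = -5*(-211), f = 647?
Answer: 413870915584/33907329 ≈ 12206.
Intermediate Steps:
X = 1055
k = 445573/5823 (k = -674/(-9) + 1055/647 = -674*(-⅑) + 1055*(1/647) = 674/9 + 1055/647 = 445573/5823 ≈ 76.520)
(-187 + k)² = (-187 + 445573/5823)² = (-643328/5823)² = 413870915584/33907329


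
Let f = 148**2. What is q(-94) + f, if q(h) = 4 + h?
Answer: 21814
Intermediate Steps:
f = 21904
q(-94) + f = (4 - 94) + 21904 = -90 + 21904 = 21814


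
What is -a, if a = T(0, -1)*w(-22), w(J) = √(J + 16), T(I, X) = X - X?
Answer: 0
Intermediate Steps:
T(I, X) = 0
w(J) = √(16 + J)
a = 0 (a = 0*√(16 - 22) = 0*√(-6) = 0*(I*√6) = 0)
-a = -1*0 = 0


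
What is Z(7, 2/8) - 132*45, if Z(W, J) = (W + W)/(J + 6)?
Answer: -148444/25 ≈ -5937.8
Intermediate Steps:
Z(W, J) = 2*W/(6 + J) (Z(W, J) = (2*W)/(6 + J) = 2*W/(6 + J))
Z(7, 2/8) - 132*45 = 2*7/(6 + 2/8) - 132*45 = 2*7/(6 + 2*(⅛)) - 5940 = 2*7/(6 + ¼) - 5940 = 2*7/(25/4) - 5940 = 2*7*(4/25) - 5940 = 56/25 - 5940 = -148444/25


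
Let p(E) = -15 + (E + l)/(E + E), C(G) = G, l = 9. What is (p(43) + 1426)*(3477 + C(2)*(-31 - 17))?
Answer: 205223319/43 ≈ 4.7726e+6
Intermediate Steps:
p(E) = -15 + (9 + E)/(2*E) (p(E) = -15 + (E + 9)/(E + E) = -15 + (9 + E)/((2*E)) = -15 + (9 + E)*(1/(2*E)) = -15 + (9 + E)/(2*E))
(p(43) + 1426)*(3477 + C(2)*(-31 - 17)) = ((½)*(9 - 29*43)/43 + 1426)*(3477 + 2*(-31 - 17)) = ((½)*(1/43)*(9 - 1247) + 1426)*(3477 + 2*(-48)) = ((½)*(1/43)*(-1238) + 1426)*(3477 - 96) = (-619/43 + 1426)*3381 = (60699/43)*3381 = 205223319/43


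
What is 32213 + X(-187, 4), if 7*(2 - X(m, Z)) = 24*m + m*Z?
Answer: 32963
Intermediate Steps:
X(m, Z) = 2 - 24*m/7 - Z*m/7 (X(m, Z) = 2 - (24*m + m*Z)/7 = 2 - (24*m + Z*m)/7 = 2 + (-24*m/7 - Z*m/7) = 2 - 24*m/7 - Z*m/7)
32213 + X(-187, 4) = 32213 + (2 - 24/7*(-187) - ⅐*4*(-187)) = 32213 + (2 + 4488/7 + 748/7) = 32213 + 750 = 32963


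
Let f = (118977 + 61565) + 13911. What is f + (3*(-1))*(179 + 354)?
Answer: 192854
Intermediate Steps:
f = 194453 (f = 180542 + 13911 = 194453)
f + (3*(-1))*(179 + 354) = 194453 + (3*(-1))*(179 + 354) = 194453 - 3*533 = 194453 - 1599 = 192854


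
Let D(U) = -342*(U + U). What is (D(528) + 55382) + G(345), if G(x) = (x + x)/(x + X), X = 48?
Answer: -40055640/131 ≈ -3.0577e+5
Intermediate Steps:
D(U) = -684*U
G(x) = 2*x/(48 + x) (G(x) = (x + x)/(x + 48) = (2*x)/(48 + x) = 2*x/(48 + x))
(D(528) + 55382) + G(345) = (-684*528 + 55382) + 2*345/(48 + 345) = (-361152 + 55382) + 2*345/393 = -305770 + 2*345*(1/393) = -305770 + 230/131 = -40055640/131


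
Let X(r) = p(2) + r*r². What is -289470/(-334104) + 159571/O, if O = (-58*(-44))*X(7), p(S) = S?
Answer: 12840594841/12256605240 ≈ 1.0476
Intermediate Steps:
X(r) = 2 + r³ (X(r) = 2 + r*r² = 2 + r³)
O = 880440 (O = (-58*(-44))*(2 + 7³) = 2552*(2 + 343) = 2552*345 = 880440)
-289470/(-334104) + 159571/O = -289470/(-334104) + 159571/880440 = -289470*(-1/334104) + 159571*(1/880440) = 48245/55684 + 159571/880440 = 12840594841/12256605240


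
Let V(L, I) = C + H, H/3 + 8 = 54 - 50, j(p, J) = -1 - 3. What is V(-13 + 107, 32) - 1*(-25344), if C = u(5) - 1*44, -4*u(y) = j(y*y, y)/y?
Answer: 126441/5 ≈ 25288.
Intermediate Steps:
j(p, J) = -4
u(y) = 1/y (u(y) = -(-1)/y = 1/y)
H = -12 (H = -24 + 3*(54 - 50) = -24 + 3*4 = -24 + 12 = -12)
C = -219/5 (C = 1/5 - 1*44 = 1/5 - 44 = -219/5 ≈ -43.800)
V(L, I) = -279/5 (V(L, I) = -219/5 - 12 = -279/5)
V(-13 + 107, 32) - 1*(-25344) = -279/5 - 1*(-25344) = -279/5 + 25344 = 126441/5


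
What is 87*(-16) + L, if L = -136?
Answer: -1528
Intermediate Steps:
87*(-16) + L = 87*(-16) - 136 = -1392 - 136 = -1528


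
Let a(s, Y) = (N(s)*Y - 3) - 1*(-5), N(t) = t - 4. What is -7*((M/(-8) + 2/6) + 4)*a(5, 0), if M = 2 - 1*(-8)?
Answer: -259/6 ≈ -43.167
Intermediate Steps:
N(t) = -4 + t
M = 10 (M = 2 + 8 = 10)
a(s, Y) = 2 + Y*(-4 + s) (a(s, Y) = ((-4 + s)*Y - 3) - 1*(-5) = (Y*(-4 + s) - 3) + 5 = (-3 + Y*(-4 + s)) + 5 = 2 + Y*(-4 + s))
-7*((M/(-8) + 2/6) + 4)*a(5, 0) = -7*((10/(-8) + 2/6) + 4)*(2 + 0*(-4 + 5)) = -7*((10*(-⅛) + 2*(⅙)) + 4)*(2 + 0*1) = -7*((-5/4 + ⅓) + 4)*(2 + 0) = -7*(-11/12 + 4)*2 = -259*2/12 = -7*37/6 = -259/6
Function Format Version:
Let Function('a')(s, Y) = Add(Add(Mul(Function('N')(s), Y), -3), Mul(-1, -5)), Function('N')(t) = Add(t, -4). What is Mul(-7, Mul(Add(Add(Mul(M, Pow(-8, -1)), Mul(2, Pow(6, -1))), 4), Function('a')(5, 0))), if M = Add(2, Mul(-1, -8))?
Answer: Rational(-259, 6) ≈ -43.167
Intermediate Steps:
Function('N')(t) = Add(-4, t)
M = 10 (M = Add(2, 8) = 10)
Function('a')(s, Y) = Add(2, Mul(Y, Add(-4, s))) (Function('a')(s, Y) = Add(Add(Mul(Add(-4, s), Y), -3), Mul(-1, -5)) = Add(Add(Mul(Y, Add(-4, s)), -3), 5) = Add(Add(-3, Mul(Y, Add(-4, s))), 5) = Add(2, Mul(Y, Add(-4, s))))
Mul(-7, Mul(Add(Add(Mul(M, Pow(-8, -1)), Mul(2, Pow(6, -1))), 4), Function('a')(5, 0))) = Mul(-7, Mul(Add(Add(Mul(10, Pow(-8, -1)), Mul(2, Pow(6, -1))), 4), Add(2, Mul(0, Add(-4, 5))))) = Mul(-7, Mul(Add(Add(Mul(10, Rational(-1, 8)), Mul(2, Rational(1, 6))), 4), Add(2, Mul(0, 1)))) = Mul(-7, Mul(Add(Add(Rational(-5, 4), Rational(1, 3)), 4), Add(2, 0))) = Mul(-7, Mul(Add(Rational(-11, 12), 4), 2)) = Mul(-7, Mul(Rational(37, 12), 2)) = Mul(-7, Rational(37, 6)) = Rational(-259, 6)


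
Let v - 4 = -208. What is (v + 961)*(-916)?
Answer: -693412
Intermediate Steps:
v = -204 (v = 4 - 208 = -204)
(v + 961)*(-916) = (-204 + 961)*(-916) = 757*(-916) = -693412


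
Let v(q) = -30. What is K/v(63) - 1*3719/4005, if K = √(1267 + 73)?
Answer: -3719/4005 - √335/15 ≈ -2.1488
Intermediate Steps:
K = 2*√335 (K = √1340 = 2*√335 ≈ 36.606)
K/v(63) - 1*3719/4005 = (2*√335)/(-30) - 1*3719/4005 = (2*√335)*(-1/30) - 3719*1/4005 = -√335/15 - 3719/4005 = -3719/4005 - √335/15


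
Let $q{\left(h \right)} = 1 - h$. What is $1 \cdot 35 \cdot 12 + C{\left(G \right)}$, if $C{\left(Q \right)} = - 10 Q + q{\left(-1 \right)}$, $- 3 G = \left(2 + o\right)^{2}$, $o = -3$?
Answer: $\frac{1276}{3} \approx 425.33$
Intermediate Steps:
$G = - \frac{1}{3}$ ($G = - \frac{\left(2 - 3\right)^{2}}{3} = - \frac{\left(-1\right)^{2}}{3} = \left(- \frac{1}{3}\right) 1 = - \frac{1}{3} \approx -0.33333$)
$C{\left(Q \right)} = 2 - 10 Q$ ($C{\left(Q \right)} = - 10 Q + \left(1 - -1\right) = - 10 Q + \left(1 + 1\right) = - 10 Q + 2 = 2 - 10 Q$)
$1 \cdot 35 \cdot 12 + C{\left(G \right)} = 1 \cdot 35 \cdot 12 + \left(2 - - \frac{10}{3}\right) = 35 \cdot 12 + \left(2 + \frac{10}{3}\right) = 420 + \frac{16}{3} = \frac{1276}{3}$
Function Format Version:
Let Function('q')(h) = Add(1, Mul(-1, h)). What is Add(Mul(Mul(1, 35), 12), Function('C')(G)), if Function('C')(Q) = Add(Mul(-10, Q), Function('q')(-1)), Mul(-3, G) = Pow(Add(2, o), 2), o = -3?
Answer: Rational(1276, 3) ≈ 425.33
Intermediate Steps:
G = Rational(-1, 3) (G = Mul(Rational(-1, 3), Pow(Add(2, -3), 2)) = Mul(Rational(-1, 3), Pow(-1, 2)) = Mul(Rational(-1, 3), 1) = Rational(-1, 3) ≈ -0.33333)
Function('C')(Q) = Add(2, Mul(-10, Q)) (Function('C')(Q) = Add(Mul(-10, Q), Add(1, Mul(-1, -1))) = Add(Mul(-10, Q), Add(1, 1)) = Add(Mul(-10, Q), 2) = Add(2, Mul(-10, Q)))
Add(Mul(Mul(1, 35), 12), Function('C')(G)) = Add(Mul(Mul(1, 35), 12), Add(2, Mul(-10, Rational(-1, 3)))) = Add(Mul(35, 12), Add(2, Rational(10, 3))) = Add(420, Rational(16, 3)) = Rational(1276, 3)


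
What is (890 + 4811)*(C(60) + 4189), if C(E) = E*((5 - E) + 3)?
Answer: 6094369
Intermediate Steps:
C(E) = E*(8 - E)
(890 + 4811)*(C(60) + 4189) = (890 + 4811)*(60*(8 - 1*60) + 4189) = 5701*(60*(8 - 60) + 4189) = 5701*(60*(-52) + 4189) = 5701*(-3120 + 4189) = 5701*1069 = 6094369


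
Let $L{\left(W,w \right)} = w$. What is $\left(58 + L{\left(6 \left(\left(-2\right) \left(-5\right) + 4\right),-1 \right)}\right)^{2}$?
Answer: $3249$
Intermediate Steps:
$\left(58 + L{\left(6 \left(\left(-2\right) \left(-5\right) + 4\right),-1 \right)}\right)^{2} = \left(58 - 1\right)^{2} = 57^{2} = 3249$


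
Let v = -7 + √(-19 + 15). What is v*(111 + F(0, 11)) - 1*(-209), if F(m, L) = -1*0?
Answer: -568 + 222*I ≈ -568.0 + 222.0*I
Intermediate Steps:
F(m, L) = 0
v = -7 + 2*I (v = -7 + √(-4) = -7 + 2*I ≈ -7.0 + 2.0*I)
v*(111 + F(0, 11)) - 1*(-209) = (-7 + 2*I)*(111 + 0) - 1*(-209) = (-7 + 2*I)*111 + 209 = (-777 + 222*I) + 209 = -568 + 222*I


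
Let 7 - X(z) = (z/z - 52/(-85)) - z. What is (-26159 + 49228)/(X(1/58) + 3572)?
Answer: 113730170/17636609 ≈ 6.4485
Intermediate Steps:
X(z) = 458/85 + z (X(z) = 7 - ((z/z - 52/(-85)) - z) = 7 - ((1 - 52*(-1/85)) - z) = 7 - ((1 + 52/85) - z) = 7 - (137/85 - z) = 7 + (-137/85 + z) = 458/85 + z)
(-26159 + 49228)/(X(1/58) + 3572) = (-26159 + 49228)/((458/85 + 1/58) + 3572) = 23069/((458/85 + 1/58) + 3572) = 23069/(26649/4930 + 3572) = 23069/(17636609/4930) = 23069*(4930/17636609) = 113730170/17636609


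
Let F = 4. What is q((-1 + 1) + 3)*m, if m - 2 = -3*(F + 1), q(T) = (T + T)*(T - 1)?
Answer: -156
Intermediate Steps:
q(T) = 2*T*(-1 + T) (q(T) = (2*T)*(-1 + T) = 2*T*(-1 + T))
m = -13 (m = 2 - 3*(4 + 1) = 2 - 3*5 = 2 - 15 = -13)
q((-1 + 1) + 3)*m = (2*((-1 + 1) + 3)*(-1 + ((-1 + 1) + 3)))*(-13) = (2*(0 + 3)*(-1 + (0 + 3)))*(-13) = (2*3*(-1 + 3))*(-13) = (2*3*2)*(-13) = 12*(-13) = -156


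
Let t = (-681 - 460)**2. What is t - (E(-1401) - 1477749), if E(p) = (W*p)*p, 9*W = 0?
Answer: 2779630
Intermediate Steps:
W = 0 (W = (1/9)*0 = 0)
t = 1301881 (t = (-1141)**2 = 1301881)
E(p) = 0 (E(p) = (0*p)*p = 0*p = 0)
t - (E(-1401) - 1477749) = 1301881 - (0 - 1477749) = 1301881 - 1*(-1477749) = 1301881 + 1477749 = 2779630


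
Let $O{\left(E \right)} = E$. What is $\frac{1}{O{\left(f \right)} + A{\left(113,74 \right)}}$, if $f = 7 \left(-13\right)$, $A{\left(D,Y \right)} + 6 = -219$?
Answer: $- \frac{1}{316} \approx -0.0031646$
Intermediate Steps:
$A{\left(D,Y \right)} = -225$ ($A{\left(D,Y \right)} = -6 - 219 = -225$)
$f = -91$
$\frac{1}{O{\left(f \right)} + A{\left(113,74 \right)}} = \frac{1}{-91 - 225} = \frac{1}{-316} = - \frac{1}{316}$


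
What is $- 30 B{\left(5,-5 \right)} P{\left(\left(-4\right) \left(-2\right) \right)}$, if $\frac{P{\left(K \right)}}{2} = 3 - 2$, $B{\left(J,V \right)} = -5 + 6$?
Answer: $-60$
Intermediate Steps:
$B{\left(J,V \right)} = 1$
$P{\left(K \right)} = 2$ ($P{\left(K \right)} = 2 \left(3 - 2\right) = 2 \cdot 1 = 2$)
$- 30 B{\left(5,-5 \right)} P{\left(\left(-4\right) \left(-2\right) \right)} = \left(-30\right) 1 \cdot 2 = \left(-30\right) 2 = -60$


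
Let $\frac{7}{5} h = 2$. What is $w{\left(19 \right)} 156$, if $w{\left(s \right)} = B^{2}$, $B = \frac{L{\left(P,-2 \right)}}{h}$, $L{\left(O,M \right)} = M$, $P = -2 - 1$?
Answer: $\frac{7644}{25} \approx 305.76$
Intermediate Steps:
$P = -3$
$h = \frac{10}{7}$ ($h = \frac{5}{7} \cdot 2 = \frac{10}{7} \approx 1.4286$)
$B = - \frac{7}{5}$ ($B = - \frac{2}{\frac{10}{7}} = \left(-2\right) \frac{7}{10} = - \frac{7}{5} \approx -1.4$)
$w{\left(s \right)} = \frac{49}{25}$ ($w{\left(s \right)} = \left(- \frac{7}{5}\right)^{2} = \frac{49}{25}$)
$w{\left(19 \right)} 156 = \frac{49}{25} \cdot 156 = \frac{7644}{25}$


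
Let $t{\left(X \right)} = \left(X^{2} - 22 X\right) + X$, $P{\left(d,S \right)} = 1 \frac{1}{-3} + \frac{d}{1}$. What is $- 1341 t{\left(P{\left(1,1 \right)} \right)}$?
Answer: $18178$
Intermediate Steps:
$P{\left(d,S \right)} = - \frac{1}{3} + d$ ($P{\left(d,S \right)} = 1 \left(- \frac{1}{3}\right) + d 1 = - \frac{1}{3} + d$)
$t{\left(X \right)} = X^{2} - 21 X$
$- 1341 t{\left(P{\left(1,1 \right)} \right)} = - 1341 \left(- \frac{1}{3} + 1\right) \left(-21 + \left(- \frac{1}{3} + 1\right)\right) = - 1341 \frac{2 \left(-21 + \frac{2}{3}\right)}{3} = - 1341 \cdot \frac{2}{3} \left(- \frac{61}{3}\right) = \left(-1341\right) \left(- \frac{122}{9}\right) = 18178$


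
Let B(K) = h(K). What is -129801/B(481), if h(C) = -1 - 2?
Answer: 43267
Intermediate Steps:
h(C) = -3
B(K) = -3
-129801/B(481) = -129801/(-3) = -129801*(-⅓) = 43267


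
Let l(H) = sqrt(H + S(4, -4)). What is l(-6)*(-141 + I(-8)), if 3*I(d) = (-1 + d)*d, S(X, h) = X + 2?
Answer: 0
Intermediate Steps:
S(X, h) = 2 + X
l(H) = sqrt(6 + H) (l(H) = sqrt(H + (2 + 4)) = sqrt(H + 6) = sqrt(6 + H))
I(d) = d*(-1 + d)/3 (I(d) = ((-1 + d)*d)/3 = (d*(-1 + d))/3 = d*(-1 + d)/3)
l(-6)*(-141 + I(-8)) = sqrt(6 - 6)*(-141 + (1/3)*(-8)*(-1 - 8)) = sqrt(0)*(-141 + (1/3)*(-8)*(-9)) = 0*(-141 + 24) = 0*(-117) = 0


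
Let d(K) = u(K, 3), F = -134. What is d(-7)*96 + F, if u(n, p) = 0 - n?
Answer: 538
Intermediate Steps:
u(n, p) = -n
d(K) = -K
d(-7)*96 + F = -1*(-7)*96 - 134 = 7*96 - 134 = 672 - 134 = 538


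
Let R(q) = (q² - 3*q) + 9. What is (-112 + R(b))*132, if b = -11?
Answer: 6732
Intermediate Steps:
R(q) = 9 + q² - 3*q
(-112 + R(b))*132 = (-112 + (9 + (-11)² - 3*(-11)))*132 = (-112 + (9 + 121 + 33))*132 = (-112 + 163)*132 = 51*132 = 6732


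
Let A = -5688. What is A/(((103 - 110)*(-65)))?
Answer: -5688/455 ≈ -12.501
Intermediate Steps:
A/(((103 - 110)*(-65))) = -5688*(-1/(65*(103 - 110))) = -5688/((-7*(-65))) = -5688/455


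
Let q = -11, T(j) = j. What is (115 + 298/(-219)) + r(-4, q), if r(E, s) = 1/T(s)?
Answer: 273538/2409 ≈ 113.55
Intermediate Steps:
r(E, s) = 1/s
(115 + 298/(-219)) + r(-4, q) = (115 + 298/(-219)) + 1/(-11) = (115 + 298*(-1/219)) - 1/11 = (115 - 298/219) - 1/11 = 24887/219 - 1/11 = 273538/2409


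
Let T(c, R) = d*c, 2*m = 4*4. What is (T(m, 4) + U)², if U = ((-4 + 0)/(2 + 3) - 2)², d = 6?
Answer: 1948816/625 ≈ 3118.1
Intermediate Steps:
m = 8 (m = (4*4)/2 = (½)*16 = 8)
T(c, R) = 6*c
U = 196/25 (U = (-4/5 - 2)² = (-4*⅕ - 2)² = (-⅘ - 2)² = (-14/5)² = 196/25 ≈ 7.8400)
(T(m, 4) + U)² = (6*8 + 196/25)² = (48 + 196/25)² = (1396/25)² = 1948816/625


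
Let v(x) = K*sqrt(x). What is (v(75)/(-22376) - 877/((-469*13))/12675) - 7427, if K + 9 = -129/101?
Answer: -573954659948/77279475 + 2595*sqrt(3)/1129988 ≈ -7427.0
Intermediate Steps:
K = -1038/101 (K = -9 - 129/101 = -1038/101 ≈ -10.277)
v(x) = -1038*sqrt(x)/101
(v(75)/(-22376) - 877/((-469*13))/12675) - 7427 = (-5190*sqrt(3)/101/(-22376) - 877/((-469*13))/12675) - 7427 = (-5190*sqrt(3)/101*(-1/22376) - 877/(-6097)*(1/12675)) - 7427 = (-5190*sqrt(3)/101*(-1/22376) - 877*(-1/6097)*(1/12675)) - 7427 = (2595*sqrt(3)/1129988 + (877/6097)*(1/12675)) - 7427 = (2595*sqrt(3)/1129988 + 877/77279475) - 7427 = (877/77279475 + 2595*sqrt(3)/1129988) - 7427 = -573954659948/77279475 + 2595*sqrt(3)/1129988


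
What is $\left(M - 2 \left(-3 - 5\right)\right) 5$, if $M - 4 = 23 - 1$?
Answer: $210$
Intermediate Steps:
$M = 26$ ($M = 4 + \left(23 - 1\right) = 4 + 22 = 26$)
$\left(M - 2 \left(-3 - 5\right)\right) 5 = \left(26 - 2 \left(-3 - 5\right)\right) 5 = \left(26 - -16\right) 5 = \left(26 + 16\right) 5 = 42 \cdot 5 = 210$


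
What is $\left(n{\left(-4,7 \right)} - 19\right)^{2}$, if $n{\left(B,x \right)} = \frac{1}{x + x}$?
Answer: $\frac{70225}{196} \approx 358.29$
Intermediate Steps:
$n{\left(B,x \right)} = \frac{1}{2 x}$
$\left(n{\left(-4,7 \right)} - 19\right)^{2} = \left(\frac{1}{2 \cdot 7} - 19\right)^{2} = \left(\frac{1}{2} \cdot \frac{1}{7} - 19\right)^{2} = \left(\frac{1}{14} - 19\right)^{2} = \left(- \frac{265}{14}\right)^{2} = \frac{70225}{196}$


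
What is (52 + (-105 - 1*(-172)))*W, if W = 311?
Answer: 37009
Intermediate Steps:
(52 + (-105 - 1*(-172)))*W = (52 + (-105 - 1*(-172)))*311 = (52 + (-105 + 172))*311 = (52 + 67)*311 = 119*311 = 37009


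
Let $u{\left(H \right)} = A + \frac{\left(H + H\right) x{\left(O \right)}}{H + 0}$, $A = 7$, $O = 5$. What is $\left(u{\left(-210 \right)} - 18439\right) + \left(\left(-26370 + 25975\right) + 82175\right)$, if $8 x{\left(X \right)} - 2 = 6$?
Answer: $63350$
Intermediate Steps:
$x{\left(X \right)} = 1$ ($x{\left(X \right)} = \frac{1}{4} + \frac{1}{8} \cdot 6 = \frac{1}{4} + \frac{3}{4} = 1$)
$u{\left(H \right)} = 9$ ($u{\left(H \right)} = 7 + \frac{\left(H + H\right) 1}{H + 0} = 7 + \frac{2 H 1}{H} = 7 + \frac{2 H}{H} = 7 + 2 = 9$)
$\left(u{\left(-210 \right)} - 18439\right) + \left(\left(-26370 + 25975\right) + 82175\right) = \left(9 - 18439\right) + \left(\left(-26370 + 25975\right) + 82175\right) = -18430 + \left(-395 + 82175\right) = -18430 + 81780 = 63350$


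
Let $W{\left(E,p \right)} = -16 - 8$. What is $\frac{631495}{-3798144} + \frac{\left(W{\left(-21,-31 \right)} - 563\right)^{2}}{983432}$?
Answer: $\frac{85961286137}{466902043776} \approx 0.18411$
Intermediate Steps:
$W{\left(E,p \right)} = -24$
$\frac{631495}{-3798144} + \frac{\left(W{\left(-21,-31 \right)} - 563\right)^{2}}{983432} = \frac{631495}{-3798144} + \frac{\left(-24 - 563\right)^{2}}{983432} = 631495 \left(- \frac{1}{3798144}\right) + \left(-587\right)^{2} \cdot \frac{1}{983432} = - \frac{631495}{3798144} + 344569 \cdot \frac{1}{983432} = - \frac{631495}{3798144} + \frac{344569}{983432} = \frac{85961286137}{466902043776}$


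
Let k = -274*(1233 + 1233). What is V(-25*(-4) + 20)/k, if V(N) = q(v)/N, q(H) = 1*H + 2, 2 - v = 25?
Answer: 7/27027360 ≈ 2.5900e-7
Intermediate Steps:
v = -23 (v = 2 - 1*25 = 2 - 25 = -23)
q(H) = 2 + H (q(H) = H + 2 = 2 + H)
V(N) = -21/N (V(N) = (2 - 23)/N = -21/N)
k = -675684 (k = -274*2466 = -675684)
V(-25*(-4) + 20)/k = -21/(-25*(-4) + 20)/(-675684) = -21/(100 + 20)*(-1/675684) = -21/120*(-1/675684) = -21*1/120*(-1/675684) = -7/40*(-1/675684) = 7/27027360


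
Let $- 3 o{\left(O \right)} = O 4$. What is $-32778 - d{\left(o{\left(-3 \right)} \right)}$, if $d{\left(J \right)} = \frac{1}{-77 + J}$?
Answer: $- \frac{2392793}{73} \approx -32778.0$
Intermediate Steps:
$o{\left(O \right)} = - \frac{4 O}{3}$ ($o{\left(O \right)} = - \frac{O 4}{3} = - \frac{4 O}{3}$)
$-32778 - d{\left(o{\left(-3 \right)} \right)} = -32778 - \frac{1}{-77 - -4} = -32778 - \frac{1}{-77 + 4} = -32778 - \frac{1}{-73} = -32778 - - \frac{1}{73} = -32778 + \frac{1}{73} = - \frac{2392793}{73}$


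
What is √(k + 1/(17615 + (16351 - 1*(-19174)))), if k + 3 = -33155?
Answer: I*√23408384140915/26570 ≈ 182.09*I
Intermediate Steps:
k = -33158 (k = -3 - 33155 = -33158)
√(k + 1/(17615 + (16351 - 1*(-19174)))) = √(-33158 + 1/(17615 + (16351 - 1*(-19174)))) = √(-33158 + 1/(17615 + (16351 + 19174))) = √(-33158 + 1/(17615 + 35525)) = √(-33158 + 1/53140) = √(-1762016119/53140) = I*√23408384140915/26570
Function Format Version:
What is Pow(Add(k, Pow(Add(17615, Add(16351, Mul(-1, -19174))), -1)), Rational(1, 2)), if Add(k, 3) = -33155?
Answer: Mul(Rational(1, 26570), I, Pow(23408384140915, Rational(1, 2))) ≈ Mul(182.09, I)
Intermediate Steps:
k = -33158 (k = Add(-3, -33155) = -33158)
Pow(Add(k, Pow(Add(17615, Add(16351, Mul(-1, -19174))), -1)), Rational(1, 2)) = Pow(Add(-33158, Pow(Add(17615, Add(16351, Mul(-1, -19174))), -1)), Rational(1, 2)) = Pow(Add(-33158, Pow(Add(17615, Add(16351, 19174)), -1)), Rational(1, 2)) = Pow(Add(-33158, Pow(Add(17615, 35525), -1)), Rational(1, 2)) = Pow(Add(-33158, Pow(53140, -1)), Rational(1, 2)) = Pow(Add(-33158, Rational(1, 53140)), Rational(1, 2)) = Pow(Rational(-1762016119, 53140), Rational(1, 2)) = Mul(Rational(1, 26570), I, Pow(23408384140915, Rational(1, 2)))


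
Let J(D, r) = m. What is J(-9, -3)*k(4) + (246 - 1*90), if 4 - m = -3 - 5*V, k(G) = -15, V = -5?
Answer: 426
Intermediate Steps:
m = -18 (m = 4 - (-3 - 5*(-5)) = 4 - (-3 + 25) = 4 - 1*22 = 4 - 22 = -18)
J(D, r) = -18
J(-9, -3)*k(4) + (246 - 1*90) = -18*(-15) + (246 - 1*90) = 270 + (246 - 90) = 270 + 156 = 426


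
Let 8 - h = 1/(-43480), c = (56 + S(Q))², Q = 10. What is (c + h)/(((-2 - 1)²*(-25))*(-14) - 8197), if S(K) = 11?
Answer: -195529561/219443560 ≈ -0.89102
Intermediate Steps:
c = 4489 (c = (56 + 11)² = 67² = 4489)
h = 347841/43480 (h = 8 - 1/(-43480) = 8 - 1*(-1/43480) = 8 + 1/43480 = 347841/43480 ≈ 8.0000)
(c + h)/(((-2 - 1)²*(-25))*(-14) - 8197) = (4489 + 347841/43480)/(((-2 - 1)²*(-25))*(-14) - 8197) = 195529561/(43480*(((-3)²*(-25))*(-14) - 8197)) = 195529561/(43480*((9*(-25))*(-14) - 8197)) = 195529561/(43480*(-225*(-14) - 8197)) = 195529561/(43480*(3150 - 8197)) = (195529561/43480)/(-5047) = (195529561/43480)*(-1/5047) = -195529561/219443560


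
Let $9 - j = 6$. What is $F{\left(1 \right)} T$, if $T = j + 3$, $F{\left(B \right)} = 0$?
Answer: $0$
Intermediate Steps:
$j = 3$ ($j = 9 - 6 = 3$)
$T = 6$ ($T = 3 + 3 = 6$)
$F{\left(1 \right)} T = 0 \cdot 6 = 0$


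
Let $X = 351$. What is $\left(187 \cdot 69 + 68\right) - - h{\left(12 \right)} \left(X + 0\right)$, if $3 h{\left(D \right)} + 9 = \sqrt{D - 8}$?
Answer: $12152$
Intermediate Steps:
$h{\left(D \right)} = -3 + \frac{\sqrt{-8 + D}}{3}$ ($h{\left(D \right)} = -3 + \frac{\sqrt{D - 8}}{3} = -3 + \frac{\sqrt{-8 + D}}{3}$)
$\left(187 \cdot 69 + 68\right) - - h{\left(12 \right)} \left(X + 0\right) = \left(187 \cdot 69 + 68\right) - - \left(-3 + \frac{\sqrt{-8 + 12}}{3}\right) \left(351 + 0\right) = \left(12903 + 68\right) - - \left(-3 + \frac{\sqrt{4}}{3}\right) 351 = 12971 - - \left(-3 + \frac{1}{3} \cdot 2\right) 351 = 12971 - - \left(-3 + \frac{2}{3}\right) 351 = 12971 - - \frac{\left(-7\right) 351}{3} = 12971 - \left(-1\right) \left(-819\right) = 12971 - 819 = 12152$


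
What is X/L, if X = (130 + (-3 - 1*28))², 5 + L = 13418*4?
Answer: 1089/5963 ≈ 0.18263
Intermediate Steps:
L = 53667 (L = -5 + 13418*4 = -5 + 53672 = 53667)
X = 9801 (X = (130 + (-3 - 28))² = (130 - 31)² = 99² = 9801)
X/L = 9801/53667 = 9801*(1/53667) = 1089/5963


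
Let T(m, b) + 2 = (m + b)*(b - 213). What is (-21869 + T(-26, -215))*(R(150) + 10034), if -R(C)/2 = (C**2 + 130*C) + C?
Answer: -6036117682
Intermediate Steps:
T(m, b) = -2 + (-213 + b)*(b + m) (T(m, b) = -2 + (m + b)*(b - 213) = -2 + (b + m)*(-213 + b) = -2 + (-213 + b)*(b + m))
R(C) = -262*C - 2*C**2 (R(C) = -2*((C**2 + 130*C) + C) = -2*(C**2 + 131*C) = -262*C - 2*C**2)
(-21869 + T(-26, -215))*(R(150) + 10034) = (-21869 + (-2 + (-215)**2 - 213*(-215) - 213*(-26) - 215*(-26)))*(-2*150*(131 + 150) + 10034) = (-21869 + (-2 + 46225 + 45795 + 5538 + 5590))*(-2*150*281 + 10034) = (-21869 + 103146)*(-84300 + 10034) = 81277*(-74266) = -6036117682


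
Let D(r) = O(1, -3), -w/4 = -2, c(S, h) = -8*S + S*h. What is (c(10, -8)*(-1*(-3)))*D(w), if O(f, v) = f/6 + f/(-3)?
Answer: 80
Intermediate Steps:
w = 8 (w = -4*(-2) = 8)
O(f, v) = -f/6 (O(f, v) = f*(⅙) + f*(-⅓) = f/6 - f/3 = -f/6)
D(r) = -⅙ (D(r) = -⅙*1 = -⅙)
(c(10, -8)*(-1*(-3)))*D(w) = ((10*(-8 - 8))*(-1*(-3)))*(-⅙) = ((10*(-16))*3)*(-⅙) = -160*3*(-⅙) = -480*(-⅙) = 80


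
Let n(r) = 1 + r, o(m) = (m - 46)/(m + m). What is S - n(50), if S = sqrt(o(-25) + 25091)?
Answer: -51 + sqrt(2509242)/10 ≈ 107.41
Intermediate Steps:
o(m) = (-46 + m)/(2*m) (o(m) = (-46 + m)/((2*m)) = (-46 + m)*(1/(2*m)) = (-46 + m)/(2*m))
S = sqrt(2509242)/10 (S = sqrt((1/2)*(-46 - 25)/(-25) + 25091) = sqrt((1/2)*(-1/25)*(-71) + 25091) = sqrt(71/50 + 25091) = sqrt(1254621/50) = sqrt(2509242)/10 ≈ 158.41)
S - n(50) = sqrt(2509242)/10 - (1 + 50) = sqrt(2509242)/10 - 1*51 = sqrt(2509242)/10 - 51 = -51 + sqrt(2509242)/10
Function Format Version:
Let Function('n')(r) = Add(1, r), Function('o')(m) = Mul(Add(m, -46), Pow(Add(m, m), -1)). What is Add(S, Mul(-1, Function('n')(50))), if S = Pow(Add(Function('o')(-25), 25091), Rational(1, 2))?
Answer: Add(-51, Mul(Rational(1, 10), Pow(2509242, Rational(1, 2)))) ≈ 107.41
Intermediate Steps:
Function('o')(m) = Mul(Rational(1, 2), Pow(m, -1), Add(-46, m)) (Function('o')(m) = Mul(Add(-46, m), Pow(Mul(2, m), -1)) = Mul(Add(-46, m), Mul(Rational(1, 2), Pow(m, -1))) = Mul(Rational(1, 2), Pow(m, -1), Add(-46, m)))
S = Mul(Rational(1, 10), Pow(2509242, Rational(1, 2))) (S = Pow(Add(Mul(Rational(1, 2), Pow(-25, -1), Add(-46, -25)), 25091), Rational(1, 2)) = Pow(Add(Mul(Rational(1, 2), Rational(-1, 25), -71), 25091), Rational(1, 2)) = Pow(Add(Rational(71, 50), 25091), Rational(1, 2)) = Pow(Rational(1254621, 50), Rational(1, 2)) = Mul(Rational(1, 10), Pow(2509242, Rational(1, 2))) ≈ 158.41)
Add(S, Mul(-1, Function('n')(50))) = Add(Mul(Rational(1, 10), Pow(2509242, Rational(1, 2))), Mul(-1, Add(1, 50))) = Add(Mul(Rational(1, 10), Pow(2509242, Rational(1, 2))), Mul(-1, 51)) = Add(Mul(Rational(1, 10), Pow(2509242, Rational(1, 2))), -51) = Add(-51, Mul(Rational(1, 10), Pow(2509242, Rational(1, 2))))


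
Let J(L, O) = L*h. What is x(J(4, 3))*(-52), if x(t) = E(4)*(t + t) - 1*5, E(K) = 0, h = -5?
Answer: 260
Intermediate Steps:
J(L, O) = -5*L (J(L, O) = L*(-5) = -5*L)
x(t) = -5 (x(t) = 0*(t + t) - 1*5 = 0*(2*t) - 5 = 0 - 5 = -5)
x(J(4, 3))*(-52) = -5*(-52) = 260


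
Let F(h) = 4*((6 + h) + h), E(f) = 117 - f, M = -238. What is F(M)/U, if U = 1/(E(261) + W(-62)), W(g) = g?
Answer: 387280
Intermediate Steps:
F(h) = 24 + 8*h (F(h) = 4*(6 + 2*h) = 24 + 8*h)
U = -1/206 (U = 1/((117 - 1*261) - 62) = 1/((117 - 261) - 62) = 1/(-144 - 62) = 1/(-206) = -1/206 ≈ -0.0048544)
F(M)/U = (24 + 8*(-238))/(-1/206) = (24 - 1904)*(-206) = -1880*(-206) = 387280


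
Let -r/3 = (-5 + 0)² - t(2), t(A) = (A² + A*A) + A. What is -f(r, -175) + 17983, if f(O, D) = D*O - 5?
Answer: 10113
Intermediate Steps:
t(A) = A + 2*A² (t(A) = (A² + A²) + A = 2*A² + A = A + 2*A²)
r = -45 (r = -3*((-5 + 0)² - 2*(1 + 2*2)) = -3*((-5)² - 2*(1 + 4)) = -3*(25 - 2*5) = -3*(25 - 1*10) = -3*(25 - 10) = -3*15 = -45)
f(O, D) = -5 + D*O
-f(r, -175) + 17983 = -(-5 - 175*(-45)) + 17983 = -(-5 + 7875) + 17983 = -1*7870 + 17983 = -7870 + 17983 = 10113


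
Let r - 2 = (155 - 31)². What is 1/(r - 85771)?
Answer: -1/70393 ≈ -1.4206e-5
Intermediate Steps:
r = 15378 (r = 2 + (155 - 31)² = 2 + 124² = 2 + 15376 = 15378)
1/(r - 85771) = 1/(15378 - 85771) = 1/(-70393) = -1/70393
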